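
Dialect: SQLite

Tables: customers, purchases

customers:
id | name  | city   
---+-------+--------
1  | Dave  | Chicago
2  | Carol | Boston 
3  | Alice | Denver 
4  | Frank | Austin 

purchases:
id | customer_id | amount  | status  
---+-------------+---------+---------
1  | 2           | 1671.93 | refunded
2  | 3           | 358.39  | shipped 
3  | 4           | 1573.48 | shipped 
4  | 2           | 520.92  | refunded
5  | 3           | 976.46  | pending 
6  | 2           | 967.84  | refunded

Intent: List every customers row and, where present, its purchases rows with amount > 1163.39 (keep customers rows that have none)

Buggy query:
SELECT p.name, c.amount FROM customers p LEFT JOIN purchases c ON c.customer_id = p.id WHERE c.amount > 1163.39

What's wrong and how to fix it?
Bug: Filtering c.amount in WHERE discards the NULL rows produced by LEFT JOIN, turning it into an inner join

Fix: Put 'c.amount > 1163.39' in the JOIN's ON clause instead of WHERE

Corrected query:
SELECT p.name, c.amount FROM customers p LEFT JOIN purchases c ON c.customer_id = p.id AND c.amount > 1163.39

Result:
name  | amount 
------+--------
Dave  | NULL   
Carol | 1671.93
Alice | NULL   
Frank | 1573.48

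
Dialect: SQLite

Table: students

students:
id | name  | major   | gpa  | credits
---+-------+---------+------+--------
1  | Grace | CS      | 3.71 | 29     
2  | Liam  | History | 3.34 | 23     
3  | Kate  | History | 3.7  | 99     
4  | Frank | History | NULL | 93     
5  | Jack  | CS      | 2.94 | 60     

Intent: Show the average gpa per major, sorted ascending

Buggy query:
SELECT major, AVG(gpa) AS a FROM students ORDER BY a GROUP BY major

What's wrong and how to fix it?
Bug: GROUP BY must precede ORDER BY

Fix: Reorder: SELECT … FROM … GROUP BY … ORDER BY …

Corrected query:
SELECT major, AVG(gpa) AS a FROM students GROUP BY major ORDER BY a

Result:
major   | a    
--------+------
CS      | 3.325
History | 3.52 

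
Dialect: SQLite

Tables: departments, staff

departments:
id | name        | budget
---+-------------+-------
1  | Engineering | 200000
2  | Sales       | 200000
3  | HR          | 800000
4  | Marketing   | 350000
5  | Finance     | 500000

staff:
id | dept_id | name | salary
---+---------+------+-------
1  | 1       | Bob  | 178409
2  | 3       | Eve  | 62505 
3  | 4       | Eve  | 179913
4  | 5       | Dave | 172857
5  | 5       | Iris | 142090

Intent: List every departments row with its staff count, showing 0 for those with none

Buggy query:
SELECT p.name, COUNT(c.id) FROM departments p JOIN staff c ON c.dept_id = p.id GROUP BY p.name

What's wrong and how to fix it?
Bug: An inner join excludes parents with zero children

Fix: Switch to LEFT JOIN to retain unmatched parent rows

Corrected query:
SELECT p.name, COUNT(c.id) FROM departments p LEFT JOIN staff c ON c.dept_id = p.id GROUP BY p.name

Result:
name        | COUNT(c.id)
------------+------------
Engineering | 1          
Finance     | 2          
HR          | 1          
Marketing   | 1          
Sales       | 0          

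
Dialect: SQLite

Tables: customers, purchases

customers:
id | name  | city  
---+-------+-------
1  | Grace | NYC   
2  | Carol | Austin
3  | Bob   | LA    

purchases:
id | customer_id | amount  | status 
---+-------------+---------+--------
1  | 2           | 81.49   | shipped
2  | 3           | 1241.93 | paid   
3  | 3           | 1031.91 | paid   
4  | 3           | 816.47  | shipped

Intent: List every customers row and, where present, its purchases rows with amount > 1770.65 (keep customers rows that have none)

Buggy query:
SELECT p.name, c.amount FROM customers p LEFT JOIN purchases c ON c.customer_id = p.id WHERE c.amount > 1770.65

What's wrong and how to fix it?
Bug: A WHERE condition on the right-hand table after LEFT JOIN drops unmatched parents

Fix: Put 'c.amount > 1770.65' in the JOIN's ON clause instead of WHERE

Corrected query:
SELECT p.name, c.amount FROM customers p LEFT JOIN purchases c ON c.customer_id = p.id AND c.amount > 1770.65

Result:
name  | amount
------+-------
Grace | NULL  
Carol | NULL  
Bob   | NULL  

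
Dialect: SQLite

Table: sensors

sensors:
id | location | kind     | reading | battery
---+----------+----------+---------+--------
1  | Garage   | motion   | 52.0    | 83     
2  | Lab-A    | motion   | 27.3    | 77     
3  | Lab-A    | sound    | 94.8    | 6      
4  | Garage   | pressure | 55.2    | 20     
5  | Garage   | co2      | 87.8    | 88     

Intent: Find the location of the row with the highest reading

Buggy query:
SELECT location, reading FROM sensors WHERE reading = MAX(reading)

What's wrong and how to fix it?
Bug: MAX(reading) is an aggregate and cannot be used directly in WHERE

Fix: Wrap MAX in a scalar subquery so WHERE compares against a single value

Corrected query:
SELECT location, reading FROM sensors WHERE reading = (SELECT MAX(reading) FROM sensors)

Result:
location | reading
---------+--------
Lab-A    | 94.8   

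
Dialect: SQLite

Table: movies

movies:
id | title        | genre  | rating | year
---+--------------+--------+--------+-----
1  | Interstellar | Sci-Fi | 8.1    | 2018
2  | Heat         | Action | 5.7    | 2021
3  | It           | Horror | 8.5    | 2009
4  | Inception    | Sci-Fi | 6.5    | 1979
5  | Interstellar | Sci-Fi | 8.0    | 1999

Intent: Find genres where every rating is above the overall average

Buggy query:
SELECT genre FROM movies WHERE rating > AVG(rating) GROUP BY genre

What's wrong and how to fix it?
Bug: WHERE evaluates per row before aggregation, so AVG() is unavailable

Fix: Compute the overall average in a scalar subquery and compare each group's MIN against it in HAVING

Corrected query:
SELECT genre FROM movies GROUP BY genre HAVING MIN(rating) > (SELECT AVG(rating) FROM movies)

Result:
genre 
------
Horror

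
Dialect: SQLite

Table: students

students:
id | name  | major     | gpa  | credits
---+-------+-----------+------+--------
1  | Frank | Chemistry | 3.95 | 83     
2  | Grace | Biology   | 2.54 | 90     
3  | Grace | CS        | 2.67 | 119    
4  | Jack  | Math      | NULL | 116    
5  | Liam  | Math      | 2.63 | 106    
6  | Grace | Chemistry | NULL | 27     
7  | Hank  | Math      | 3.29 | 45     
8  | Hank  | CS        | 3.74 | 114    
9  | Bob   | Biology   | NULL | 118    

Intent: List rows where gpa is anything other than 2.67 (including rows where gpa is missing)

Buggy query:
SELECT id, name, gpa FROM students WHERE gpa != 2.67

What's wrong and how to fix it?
Bug: Inequality against NULL is unknown, not true; rows with NULL are dropped

Fix: Handle NULL separately with IS NULL alongside the inequality

Corrected query:
SELECT id, name, gpa FROM students WHERE gpa != 2.67 OR gpa IS NULL

Result:
id | name  | gpa 
---+-------+-----
1  | Frank | 3.95
2  | Grace | 2.54
4  | Jack  | NULL
5  | Liam  | 2.63
6  | Grace | NULL
7  | Hank  | 3.29
8  | Hank  | 3.74
9  | Bob   | NULL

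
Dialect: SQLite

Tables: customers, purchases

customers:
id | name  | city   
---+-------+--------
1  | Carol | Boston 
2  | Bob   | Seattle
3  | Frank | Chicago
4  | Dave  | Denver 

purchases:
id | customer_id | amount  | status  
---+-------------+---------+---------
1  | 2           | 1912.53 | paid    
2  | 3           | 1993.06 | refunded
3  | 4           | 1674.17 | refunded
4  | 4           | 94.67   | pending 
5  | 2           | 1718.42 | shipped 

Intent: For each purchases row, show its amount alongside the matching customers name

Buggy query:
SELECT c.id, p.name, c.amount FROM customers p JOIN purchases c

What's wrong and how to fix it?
Bug: JOIN with no ON clause produces a cartesian product; every purchases row pairs with every customers row

Fix: Specify the join condition linking the foreign key to the parent id

Corrected query:
SELECT c.id, p.name, c.amount FROM customers p JOIN purchases c ON c.customer_id = p.id

Result:
id | name  | amount 
---+-------+--------
1  | Bob   | 1912.53
2  | Frank | 1993.06
3  | Dave  | 1674.17
4  | Dave  | 94.67  
5  | Bob   | 1718.42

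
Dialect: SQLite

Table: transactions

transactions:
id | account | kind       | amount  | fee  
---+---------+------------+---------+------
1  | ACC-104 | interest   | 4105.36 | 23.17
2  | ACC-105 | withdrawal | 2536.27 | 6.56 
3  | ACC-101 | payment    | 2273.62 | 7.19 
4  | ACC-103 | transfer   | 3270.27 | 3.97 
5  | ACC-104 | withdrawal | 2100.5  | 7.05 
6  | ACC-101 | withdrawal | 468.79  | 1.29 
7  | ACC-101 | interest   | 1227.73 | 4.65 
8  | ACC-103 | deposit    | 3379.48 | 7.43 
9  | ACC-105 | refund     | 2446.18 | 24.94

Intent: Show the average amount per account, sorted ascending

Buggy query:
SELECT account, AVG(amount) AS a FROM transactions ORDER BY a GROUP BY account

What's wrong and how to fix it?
Bug: ORDER BY appears before GROUP BY; SQL clause order requires GROUP BY first

Fix: Reorder: SELECT … FROM … GROUP BY … ORDER BY …

Corrected query:
SELECT account, AVG(amount) AS a FROM transactions GROUP BY account ORDER BY a

Result:
account | a       
--------+---------
ACC-101 | 1323.38 
ACC-105 | 2491.225
ACC-104 | 3102.93 
ACC-103 | 3324.875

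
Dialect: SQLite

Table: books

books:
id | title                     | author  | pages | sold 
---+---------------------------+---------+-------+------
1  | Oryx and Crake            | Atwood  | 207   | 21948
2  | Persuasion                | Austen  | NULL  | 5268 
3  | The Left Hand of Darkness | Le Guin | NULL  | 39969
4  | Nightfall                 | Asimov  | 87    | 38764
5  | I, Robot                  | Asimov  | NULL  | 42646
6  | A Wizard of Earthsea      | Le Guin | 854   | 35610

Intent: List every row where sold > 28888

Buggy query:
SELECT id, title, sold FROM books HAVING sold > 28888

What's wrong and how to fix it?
Bug: HAVING filters the output of aggregation, but this query has no GROUP BY and no aggregate functions, so SQLite rejects it (HAVING clause on a non-aggregate query); the condition here is per row

Fix: Replace HAVING with WHERE since the condition applies to individual rows

Corrected query:
SELECT id, title, sold FROM books WHERE sold > 28888

Result:
id | title                     | sold 
---+---------------------------+------
3  | The Left Hand of Darkness | 39969
4  | Nightfall                 | 38764
5  | I, Robot                  | 42646
6  | A Wizard of Earthsea      | 35610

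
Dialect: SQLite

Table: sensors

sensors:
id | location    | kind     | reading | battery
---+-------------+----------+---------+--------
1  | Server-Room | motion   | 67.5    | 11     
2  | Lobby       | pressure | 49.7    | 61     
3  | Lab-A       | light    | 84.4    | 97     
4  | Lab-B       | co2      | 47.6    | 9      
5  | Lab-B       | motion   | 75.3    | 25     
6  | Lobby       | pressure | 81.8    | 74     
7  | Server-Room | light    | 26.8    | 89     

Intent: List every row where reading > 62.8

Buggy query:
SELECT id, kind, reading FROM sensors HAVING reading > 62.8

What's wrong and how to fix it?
Bug: HAVING filters the output of aggregation, but this query has no GROUP BY and no aggregate functions, so SQLite rejects it (HAVING clause on a non-aggregate query); the condition here is per row

Fix: Use WHERE for row-level filtering

Corrected query:
SELECT id, kind, reading FROM sensors WHERE reading > 62.8

Result:
id | kind     | reading
---+----------+--------
1  | motion   | 67.5   
3  | light    | 84.4   
5  | motion   | 75.3   
6  | pressure | 81.8   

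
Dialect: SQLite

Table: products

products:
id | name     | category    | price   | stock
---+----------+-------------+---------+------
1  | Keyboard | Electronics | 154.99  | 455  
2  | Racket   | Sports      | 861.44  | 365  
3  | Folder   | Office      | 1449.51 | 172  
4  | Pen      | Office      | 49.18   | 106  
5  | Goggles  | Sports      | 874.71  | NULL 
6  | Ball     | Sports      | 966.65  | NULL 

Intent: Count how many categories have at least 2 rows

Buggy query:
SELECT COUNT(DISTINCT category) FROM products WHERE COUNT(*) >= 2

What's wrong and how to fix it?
Bug: COUNT(*) cannot appear in WHERE; the per-group count doesn't exist yet

Fix: Group first with HAVING COUNT(*) >= 2, then COUNT the resulting groups

Corrected query:
SELECT COUNT(*) FROM (SELECT category FROM products GROUP BY category HAVING COUNT(*) >= 2)

Result:
COUNT(*)
--------
2       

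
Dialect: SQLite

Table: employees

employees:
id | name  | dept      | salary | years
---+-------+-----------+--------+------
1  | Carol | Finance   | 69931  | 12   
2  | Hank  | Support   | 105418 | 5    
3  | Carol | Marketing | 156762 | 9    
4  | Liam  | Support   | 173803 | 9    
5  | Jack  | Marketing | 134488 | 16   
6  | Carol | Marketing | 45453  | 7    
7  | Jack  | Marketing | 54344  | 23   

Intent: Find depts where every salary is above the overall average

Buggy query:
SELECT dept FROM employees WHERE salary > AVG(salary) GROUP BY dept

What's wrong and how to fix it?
Bug: AVG() is an aggregate; it can't sit directly in WHERE

Fix: Use a subquery for AVG and a HAVING MIN(...) filter so the condition holds for every row in the group

Corrected query:
SELECT dept FROM employees GROUP BY dept HAVING MIN(salary) > (SELECT AVG(salary) FROM employees)

Result:
(no rows)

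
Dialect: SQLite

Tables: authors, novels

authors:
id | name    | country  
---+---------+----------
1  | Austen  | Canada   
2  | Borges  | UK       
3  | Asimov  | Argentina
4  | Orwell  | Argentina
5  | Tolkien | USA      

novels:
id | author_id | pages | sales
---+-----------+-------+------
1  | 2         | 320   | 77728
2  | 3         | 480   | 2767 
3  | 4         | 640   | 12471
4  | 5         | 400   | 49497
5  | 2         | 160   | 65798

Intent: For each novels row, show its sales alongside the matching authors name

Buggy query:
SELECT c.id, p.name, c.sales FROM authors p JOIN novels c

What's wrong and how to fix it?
Bug: Missing join condition: each novels row is matched to all authors rows instead of just its own

Fix: Add ON c.author_id = p.id to the JOIN

Corrected query:
SELECT c.id, p.name, c.sales FROM authors p JOIN novels c ON c.author_id = p.id

Result:
id | name    | sales
---+---------+------
1  | Borges  | 77728
2  | Asimov  | 2767 
3  | Orwell  | 12471
4  | Tolkien | 49497
5  | Borges  | 65798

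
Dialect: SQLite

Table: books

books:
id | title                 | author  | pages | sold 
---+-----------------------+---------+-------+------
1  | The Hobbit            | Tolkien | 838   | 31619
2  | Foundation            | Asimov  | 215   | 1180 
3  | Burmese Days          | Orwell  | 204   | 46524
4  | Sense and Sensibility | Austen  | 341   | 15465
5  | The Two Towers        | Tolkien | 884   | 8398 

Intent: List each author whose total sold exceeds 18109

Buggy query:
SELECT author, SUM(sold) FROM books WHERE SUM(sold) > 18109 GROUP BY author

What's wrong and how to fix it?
Bug: WHERE runs before GROUP BY, so aggregates aren't available there

Fix: Move the aggregate condition to a HAVING clause

Corrected query:
SELECT author, SUM(sold) FROM books GROUP BY author HAVING SUM(sold) > 18109

Result:
author  | SUM(sold)
--------+----------
Orwell  | 46524    
Tolkien | 40017    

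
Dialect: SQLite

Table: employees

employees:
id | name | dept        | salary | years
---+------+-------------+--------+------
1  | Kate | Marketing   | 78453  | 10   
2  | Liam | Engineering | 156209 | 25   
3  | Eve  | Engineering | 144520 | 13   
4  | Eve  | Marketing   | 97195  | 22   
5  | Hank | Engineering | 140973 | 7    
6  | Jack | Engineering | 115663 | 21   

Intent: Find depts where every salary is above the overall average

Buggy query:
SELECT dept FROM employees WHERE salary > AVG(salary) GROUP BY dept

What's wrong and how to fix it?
Bug: AVG() is an aggregate; it can't sit directly in WHERE

Fix: Compute the overall average in a scalar subquery and compare each group's MIN against it in HAVING

Corrected query:
SELECT dept FROM employees GROUP BY dept HAVING MIN(salary) > (SELECT AVG(salary) FROM employees)

Result:
(no rows)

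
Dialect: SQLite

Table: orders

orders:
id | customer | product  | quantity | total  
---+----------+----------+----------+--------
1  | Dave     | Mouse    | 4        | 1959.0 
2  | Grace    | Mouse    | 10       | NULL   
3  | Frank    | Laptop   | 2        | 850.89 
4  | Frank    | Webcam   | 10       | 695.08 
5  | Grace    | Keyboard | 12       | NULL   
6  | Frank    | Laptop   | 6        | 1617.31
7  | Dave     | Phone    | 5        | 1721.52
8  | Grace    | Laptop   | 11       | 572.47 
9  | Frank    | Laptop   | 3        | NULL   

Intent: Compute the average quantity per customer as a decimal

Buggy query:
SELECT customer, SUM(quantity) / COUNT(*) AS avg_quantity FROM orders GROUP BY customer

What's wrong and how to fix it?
Bug: SUM(quantity) and COUNT(*) are both integers; the division truncates the fractional part

Fix: Cast one side to REAL so the division keeps the fractional part

Corrected query:
SELECT customer, SUM(quantity) * 1.0 / COUNT(*) AS avg_quantity FROM orders GROUP BY customer

Result:
customer | avg_quantity
---------+-------------
Dave     | 4.5         
Frank    | 5.25        
Grace    | 11          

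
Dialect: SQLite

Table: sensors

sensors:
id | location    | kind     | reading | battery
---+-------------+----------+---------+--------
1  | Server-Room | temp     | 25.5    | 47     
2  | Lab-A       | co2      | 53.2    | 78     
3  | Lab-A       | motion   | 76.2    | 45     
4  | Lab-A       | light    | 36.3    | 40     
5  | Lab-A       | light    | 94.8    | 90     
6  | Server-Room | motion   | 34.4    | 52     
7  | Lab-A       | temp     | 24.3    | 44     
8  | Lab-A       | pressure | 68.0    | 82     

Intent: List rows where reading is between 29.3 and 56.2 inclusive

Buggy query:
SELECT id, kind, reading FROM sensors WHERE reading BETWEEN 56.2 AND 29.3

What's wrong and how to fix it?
Bug: BETWEEN expects the lower bound first; with 56.2 AND 29.3 the range is empty

Fix: Write BETWEEN 29.3 AND 56.2

Corrected query:
SELECT id, kind, reading FROM sensors WHERE reading BETWEEN 29.3 AND 56.2

Result:
id | kind   | reading
---+--------+--------
2  | co2    | 53.2   
4  | light  | 36.3   
6  | motion | 34.4   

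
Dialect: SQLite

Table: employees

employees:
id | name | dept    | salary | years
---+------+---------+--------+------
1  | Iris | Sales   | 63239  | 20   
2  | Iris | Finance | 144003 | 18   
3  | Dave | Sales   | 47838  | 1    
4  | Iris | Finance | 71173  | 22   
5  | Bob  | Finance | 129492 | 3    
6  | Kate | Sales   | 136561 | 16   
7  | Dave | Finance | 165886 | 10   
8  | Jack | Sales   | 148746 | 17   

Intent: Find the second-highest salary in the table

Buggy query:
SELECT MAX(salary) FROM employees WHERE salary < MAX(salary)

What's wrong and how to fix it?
Bug: The inner MAX is an aggregate inside WHERE, which is not allowed

Fix: Compute the overall MAX in a subquery, then take MAX of rows below it

Corrected query:
SELECT MAX(salary) FROM employees WHERE salary < (SELECT MAX(salary) FROM employees)

Result:
MAX(salary)
-----------
148746     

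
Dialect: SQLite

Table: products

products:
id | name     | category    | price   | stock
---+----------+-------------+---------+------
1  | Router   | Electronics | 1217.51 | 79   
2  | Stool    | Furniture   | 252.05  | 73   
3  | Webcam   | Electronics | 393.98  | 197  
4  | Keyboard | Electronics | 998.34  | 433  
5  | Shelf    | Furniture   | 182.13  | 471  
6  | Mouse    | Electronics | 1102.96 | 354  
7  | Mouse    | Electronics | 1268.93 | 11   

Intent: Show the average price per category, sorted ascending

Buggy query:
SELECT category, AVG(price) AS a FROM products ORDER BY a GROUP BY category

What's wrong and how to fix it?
Bug: ORDER BY appears before GROUP BY; SQL clause order requires GROUP BY first

Fix: Move ORDER BY to the end, after GROUP BY

Corrected query:
SELECT category, AVG(price) AS a FROM products GROUP BY category ORDER BY a

Result:
category    | a      
------------+--------
Furniture   | 217.09 
Electronics | 996.344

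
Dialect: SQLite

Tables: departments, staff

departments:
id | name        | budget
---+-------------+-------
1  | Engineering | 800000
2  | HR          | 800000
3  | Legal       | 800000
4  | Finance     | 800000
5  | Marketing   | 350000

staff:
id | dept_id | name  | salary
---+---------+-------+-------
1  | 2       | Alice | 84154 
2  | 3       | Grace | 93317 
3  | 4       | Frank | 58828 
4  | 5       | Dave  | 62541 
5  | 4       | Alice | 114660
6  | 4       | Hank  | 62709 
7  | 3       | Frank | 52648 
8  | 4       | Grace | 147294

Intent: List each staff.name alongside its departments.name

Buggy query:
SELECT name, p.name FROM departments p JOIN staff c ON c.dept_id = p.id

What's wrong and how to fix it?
Bug: 'name' exists in both joined tables, so the database can't tell which one is meant

Fix: Qualify the column with its table alias (c.name)

Corrected query:
SELECT c.name, p.name FROM departments p JOIN staff c ON c.dept_id = p.id

Result:
name  | name     
------+----------
Alice | HR       
Grace | Legal    
Frank | Finance  
Dave  | Marketing
Alice | Finance  
Hank  | Finance  
Frank | Legal    
Grace | Finance  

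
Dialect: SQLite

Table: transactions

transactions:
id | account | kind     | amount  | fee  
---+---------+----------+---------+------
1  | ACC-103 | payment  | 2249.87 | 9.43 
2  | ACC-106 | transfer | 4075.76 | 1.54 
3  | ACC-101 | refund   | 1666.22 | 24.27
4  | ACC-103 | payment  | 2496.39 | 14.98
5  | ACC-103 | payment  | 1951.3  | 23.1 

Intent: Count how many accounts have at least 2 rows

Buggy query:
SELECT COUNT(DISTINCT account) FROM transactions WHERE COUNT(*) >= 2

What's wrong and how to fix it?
Bug: COUNT(*) cannot appear in WHERE; the per-group count doesn't exist yet

Fix: Use a subquery that GROUPs and filters with HAVING, then count its rows

Corrected query:
SELECT COUNT(*) FROM (SELECT account FROM transactions GROUP BY account HAVING COUNT(*) >= 2)

Result:
COUNT(*)
--------
1       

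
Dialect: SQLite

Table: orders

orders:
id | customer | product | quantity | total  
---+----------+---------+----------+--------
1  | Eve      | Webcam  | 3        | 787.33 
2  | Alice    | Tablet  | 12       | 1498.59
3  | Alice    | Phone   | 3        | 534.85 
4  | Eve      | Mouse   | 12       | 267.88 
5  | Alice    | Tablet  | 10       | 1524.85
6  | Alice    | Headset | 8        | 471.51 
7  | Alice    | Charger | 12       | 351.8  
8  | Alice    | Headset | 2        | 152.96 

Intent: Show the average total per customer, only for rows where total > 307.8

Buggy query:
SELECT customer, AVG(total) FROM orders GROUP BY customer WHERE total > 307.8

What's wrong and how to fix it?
Bug: WHERE cannot follow GROUP BY

Fix: Place WHERE between FROM and GROUP BY

Corrected query:
SELECT customer, AVG(total) FROM orders WHERE total > 307.8 GROUP BY customer

Result:
customer | AVG(total)
---------+-----------
Alice    | 876.32    
Eve      | 787.33    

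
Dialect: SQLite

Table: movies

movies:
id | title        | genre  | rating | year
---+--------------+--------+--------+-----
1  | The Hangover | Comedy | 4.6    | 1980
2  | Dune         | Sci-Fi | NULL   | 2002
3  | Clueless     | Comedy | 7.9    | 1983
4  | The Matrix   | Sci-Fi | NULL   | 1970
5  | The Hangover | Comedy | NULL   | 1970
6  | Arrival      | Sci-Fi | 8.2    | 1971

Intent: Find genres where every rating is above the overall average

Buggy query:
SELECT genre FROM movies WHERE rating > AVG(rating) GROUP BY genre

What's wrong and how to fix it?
Bug: WHERE evaluates per row before aggregation, so AVG() is unavailable

Fix: Compute the overall average in a scalar subquery and compare each group's MIN against it in HAVING

Corrected query:
SELECT genre FROM movies GROUP BY genre HAVING MIN(rating) > (SELECT AVG(rating) FROM movies)

Result:
genre 
------
Sci-Fi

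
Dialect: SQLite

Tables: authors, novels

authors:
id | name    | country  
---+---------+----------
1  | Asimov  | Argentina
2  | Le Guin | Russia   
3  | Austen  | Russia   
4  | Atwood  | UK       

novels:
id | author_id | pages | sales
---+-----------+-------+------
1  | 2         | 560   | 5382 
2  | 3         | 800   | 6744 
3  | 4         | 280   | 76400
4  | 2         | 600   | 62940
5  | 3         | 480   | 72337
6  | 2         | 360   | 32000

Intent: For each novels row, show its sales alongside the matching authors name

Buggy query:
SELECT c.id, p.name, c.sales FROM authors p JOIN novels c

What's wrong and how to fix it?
Bug: JOIN with no ON clause produces a cartesian product; every novels row pairs with every authors row

Fix: Specify the join condition linking the foreign key to the parent id

Corrected query:
SELECT c.id, p.name, c.sales FROM authors p JOIN novels c ON c.author_id = p.id

Result:
id | name    | sales
---+---------+------
1  | Le Guin | 5382 
2  | Austen  | 6744 
3  | Atwood  | 76400
4  | Le Guin | 62940
5  | Austen  | 72337
6  | Le Guin | 32000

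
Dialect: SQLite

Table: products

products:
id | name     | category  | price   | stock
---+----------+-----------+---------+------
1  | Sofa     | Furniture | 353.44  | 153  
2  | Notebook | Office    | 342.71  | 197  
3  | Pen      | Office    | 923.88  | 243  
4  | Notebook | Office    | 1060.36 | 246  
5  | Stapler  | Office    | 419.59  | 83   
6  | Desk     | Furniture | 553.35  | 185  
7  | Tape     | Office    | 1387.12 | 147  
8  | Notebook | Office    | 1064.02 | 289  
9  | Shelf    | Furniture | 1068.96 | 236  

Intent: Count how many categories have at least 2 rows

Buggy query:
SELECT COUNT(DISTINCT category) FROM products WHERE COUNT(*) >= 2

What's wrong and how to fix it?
Bug: COUNT(*) cannot appear in WHERE; the per-group count doesn't exist yet

Fix: Use a subquery that GROUPs and filters with HAVING, then count its rows

Corrected query:
SELECT COUNT(*) FROM (SELECT category FROM products GROUP BY category HAVING COUNT(*) >= 2)

Result:
COUNT(*)
--------
2       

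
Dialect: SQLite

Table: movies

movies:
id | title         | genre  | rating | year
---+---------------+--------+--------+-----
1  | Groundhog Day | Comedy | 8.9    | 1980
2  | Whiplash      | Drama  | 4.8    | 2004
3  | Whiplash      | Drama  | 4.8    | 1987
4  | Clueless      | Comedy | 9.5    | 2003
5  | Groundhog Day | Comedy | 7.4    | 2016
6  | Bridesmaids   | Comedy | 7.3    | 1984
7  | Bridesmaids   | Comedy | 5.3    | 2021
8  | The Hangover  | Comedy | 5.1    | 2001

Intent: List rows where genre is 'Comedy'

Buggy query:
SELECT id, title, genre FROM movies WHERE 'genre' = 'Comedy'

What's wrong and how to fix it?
Bug: 'genre' in single quotes is a string literal, not the column; the comparison is literal-vs-literal and never true

Fix: Reference the column as genre without single quotes

Corrected query:
SELECT id, title, genre FROM movies WHERE genre = 'Comedy'

Result:
id | title         | genre 
---+---------------+-------
1  | Groundhog Day | Comedy
4  | Clueless      | Comedy
5  | Groundhog Day | Comedy
6  | Bridesmaids   | Comedy
7  | Bridesmaids   | Comedy
8  | The Hangover  | Comedy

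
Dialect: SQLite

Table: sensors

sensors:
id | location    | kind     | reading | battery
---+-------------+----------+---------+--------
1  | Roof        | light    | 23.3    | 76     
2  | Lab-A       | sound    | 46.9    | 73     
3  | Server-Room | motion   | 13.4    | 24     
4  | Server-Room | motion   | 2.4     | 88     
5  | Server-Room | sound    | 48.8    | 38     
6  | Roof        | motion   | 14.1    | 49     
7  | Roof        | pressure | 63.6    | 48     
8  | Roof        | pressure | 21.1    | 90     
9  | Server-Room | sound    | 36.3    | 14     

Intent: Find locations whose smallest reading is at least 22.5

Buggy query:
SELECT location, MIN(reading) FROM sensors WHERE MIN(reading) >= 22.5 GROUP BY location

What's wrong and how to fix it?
Bug: Aggregates like MIN are computed per group after WHERE runs

Fix: Replace WHERE with HAVING after the GROUP BY

Corrected query:
SELECT location, MIN(reading) FROM sensors GROUP BY location HAVING MIN(reading) >= 22.5

Result:
location | MIN(reading)
---------+-------------
Lab-A    | 46.9        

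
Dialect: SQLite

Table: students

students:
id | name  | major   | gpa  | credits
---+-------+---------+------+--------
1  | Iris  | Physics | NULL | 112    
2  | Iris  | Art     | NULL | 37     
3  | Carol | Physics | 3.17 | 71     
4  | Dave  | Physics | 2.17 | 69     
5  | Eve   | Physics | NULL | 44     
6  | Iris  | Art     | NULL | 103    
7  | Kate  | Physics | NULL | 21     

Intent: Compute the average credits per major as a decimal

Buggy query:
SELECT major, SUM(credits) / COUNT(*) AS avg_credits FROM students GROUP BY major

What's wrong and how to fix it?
Bug: Both operands are integers, so '/' performs integer division and truncates

Fix: Cast one side to REAL so the division keeps the fractional part

Corrected query:
SELECT major, SUM(credits) * 1.0 / COUNT(*) AS avg_credits FROM students GROUP BY major

Result:
major   | avg_credits
--------+------------
Art     | 70         
Physics | 63.4       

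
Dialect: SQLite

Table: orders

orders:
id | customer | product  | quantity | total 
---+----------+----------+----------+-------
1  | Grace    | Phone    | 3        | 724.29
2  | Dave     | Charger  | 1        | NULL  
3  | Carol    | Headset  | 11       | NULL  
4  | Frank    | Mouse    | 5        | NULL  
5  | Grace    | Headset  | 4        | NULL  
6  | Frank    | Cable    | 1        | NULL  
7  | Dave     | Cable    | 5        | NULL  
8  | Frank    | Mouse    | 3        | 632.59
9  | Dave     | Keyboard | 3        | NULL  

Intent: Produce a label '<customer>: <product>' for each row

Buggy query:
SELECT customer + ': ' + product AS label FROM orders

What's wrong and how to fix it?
Bug: '+' is numeric addition; on text columns SQLite converts them to 0 instead of concatenating

Fix: Use the || operator for string concatenation

Corrected query:
SELECT customer || ': ' || product AS label FROM orders

Result:
label         
--------------
Grace: Phone  
Dave: Charger 
Carol: Headset
Frank: Mouse  
Grace: Headset
Frank: Cable  
Dave: Cable   
Frank: Mouse  
Dave: Keyboard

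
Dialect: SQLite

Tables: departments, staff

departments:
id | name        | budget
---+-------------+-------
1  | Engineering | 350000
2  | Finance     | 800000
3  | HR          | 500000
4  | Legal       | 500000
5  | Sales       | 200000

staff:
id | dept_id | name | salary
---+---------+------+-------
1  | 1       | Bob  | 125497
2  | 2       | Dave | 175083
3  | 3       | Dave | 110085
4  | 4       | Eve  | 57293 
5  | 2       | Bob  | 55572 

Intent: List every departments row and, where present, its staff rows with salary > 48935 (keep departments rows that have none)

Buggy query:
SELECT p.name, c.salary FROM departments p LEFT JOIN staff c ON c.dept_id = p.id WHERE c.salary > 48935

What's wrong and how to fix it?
Bug: A WHERE condition on the right-hand table after LEFT JOIN drops unmatched parents

Fix: Put 'c.salary > 48935' in the JOIN's ON clause instead of WHERE

Corrected query:
SELECT p.name, c.salary FROM departments p LEFT JOIN staff c ON c.dept_id = p.id AND c.salary > 48935

Result:
name        | salary
------------+-------
Engineering | 125497
Finance     | 55572 
Finance     | 175083
HR          | 110085
Legal       | 57293 
Sales       | NULL  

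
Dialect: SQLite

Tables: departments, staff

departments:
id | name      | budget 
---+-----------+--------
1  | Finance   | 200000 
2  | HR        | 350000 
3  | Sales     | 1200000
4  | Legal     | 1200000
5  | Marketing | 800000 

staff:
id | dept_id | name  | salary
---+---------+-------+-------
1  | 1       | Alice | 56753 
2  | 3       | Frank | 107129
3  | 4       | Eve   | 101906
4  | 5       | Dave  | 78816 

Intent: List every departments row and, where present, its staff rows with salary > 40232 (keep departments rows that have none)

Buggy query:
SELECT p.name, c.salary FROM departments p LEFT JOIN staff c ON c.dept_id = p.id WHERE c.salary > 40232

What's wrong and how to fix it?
Bug: Filtering c.salary in WHERE discards the NULL rows produced by LEFT JOIN, turning it into an inner join

Fix: Move the right-table condition into the ON clause so unmatched parents are kept

Corrected query:
SELECT p.name, c.salary FROM departments p LEFT JOIN staff c ON c.dept_id = p.id AND c.salary > 40232

Result:
name      | salary
----------+-------
Finance   | 56753 
HR        | NULL  
Sales     | 107129
Legal     | 101906
Marketing | 78816 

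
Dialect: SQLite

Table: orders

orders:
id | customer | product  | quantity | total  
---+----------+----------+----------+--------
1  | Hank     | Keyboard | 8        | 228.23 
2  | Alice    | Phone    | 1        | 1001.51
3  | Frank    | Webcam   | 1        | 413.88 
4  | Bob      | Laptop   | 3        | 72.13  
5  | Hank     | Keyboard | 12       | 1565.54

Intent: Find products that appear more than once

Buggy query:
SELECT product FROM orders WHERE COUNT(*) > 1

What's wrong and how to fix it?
Bug: COUNT(*) is an aggregate and cannot be used in WHERE

Fix: Group first, then use HAVING for the count condition

Corrected query:
SELECT product FROM orders GROUP BY product HAVING COUNT(*) > 1

Result:
product 
--------
Keyboard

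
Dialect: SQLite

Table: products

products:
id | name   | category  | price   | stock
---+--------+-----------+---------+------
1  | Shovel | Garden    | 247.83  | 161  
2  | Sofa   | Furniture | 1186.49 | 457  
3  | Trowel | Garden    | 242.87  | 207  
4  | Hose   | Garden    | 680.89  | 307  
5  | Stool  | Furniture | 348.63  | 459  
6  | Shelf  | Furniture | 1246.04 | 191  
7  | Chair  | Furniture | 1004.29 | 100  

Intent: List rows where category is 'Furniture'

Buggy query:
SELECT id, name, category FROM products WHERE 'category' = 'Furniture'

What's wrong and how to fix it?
Bug: Single quotes denote string literals in SQL; the column name is being compared as a constant string

Fix: Reference the column as category without single quotes

Corrected query:
SELECT id, name, category FROM products WHERE category = 'Furniture'

Result:
id | name  | category 
---+-------+----------
2  | Sofa  | Furniture
5  | Stool | Furniture
6  | Shelf | Furniture
7  | Chair | Furniture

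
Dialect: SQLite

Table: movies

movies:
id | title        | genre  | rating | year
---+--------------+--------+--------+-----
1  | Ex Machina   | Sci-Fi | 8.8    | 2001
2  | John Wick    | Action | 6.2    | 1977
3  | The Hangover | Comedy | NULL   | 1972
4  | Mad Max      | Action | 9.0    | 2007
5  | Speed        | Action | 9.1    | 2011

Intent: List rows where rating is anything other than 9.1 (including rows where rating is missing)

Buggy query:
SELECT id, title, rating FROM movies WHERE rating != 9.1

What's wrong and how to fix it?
Bug: 'rating != 9.1' is unknown when rating is NULL, so NULL rows are silently excluded

Fix: Add an explicit OR rating IS NULL to include the missing-value rows

Corrected query:
SELECT id, title, rating FROM movies WHERE rating != 9.1 OR rating IS NULL

Result:
id | title        | rating
---+--------------+-------
1  | Ex Machina   | 8.8   
2  | John Wick    | 6.2   
3  | The Hangover | NULL  
4  | Mad Max      | 9     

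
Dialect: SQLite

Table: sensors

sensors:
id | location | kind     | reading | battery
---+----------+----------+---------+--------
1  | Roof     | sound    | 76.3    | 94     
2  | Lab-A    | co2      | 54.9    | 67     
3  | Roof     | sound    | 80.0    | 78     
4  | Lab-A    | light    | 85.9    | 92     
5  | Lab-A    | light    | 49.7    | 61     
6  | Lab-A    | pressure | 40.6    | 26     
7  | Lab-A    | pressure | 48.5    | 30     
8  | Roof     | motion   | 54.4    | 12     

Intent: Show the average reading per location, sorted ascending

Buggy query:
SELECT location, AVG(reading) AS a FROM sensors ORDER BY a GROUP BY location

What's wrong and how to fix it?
Bug: ORDER BY appears before GROUP BY; SQL clause order requires GROUP BY first

Fix: Reorder: SELECT … FROM … GROUP BY … ORDER BY …

Corrected query:
SELECT location, AVG(reading) AS a FROM sensors GROUP BY location ORDER BY a

Result:
location | a        
---------+----------
Lab-A    | 55.92    
Roof     | 70.233333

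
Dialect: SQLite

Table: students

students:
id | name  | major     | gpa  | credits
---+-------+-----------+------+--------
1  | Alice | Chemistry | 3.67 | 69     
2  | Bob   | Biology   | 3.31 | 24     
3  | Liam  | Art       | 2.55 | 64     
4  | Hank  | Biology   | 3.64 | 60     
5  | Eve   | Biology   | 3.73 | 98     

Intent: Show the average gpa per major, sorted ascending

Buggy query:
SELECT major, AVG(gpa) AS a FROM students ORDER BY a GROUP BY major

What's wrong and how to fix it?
Bug: ORDER BY appears before GROUP BY; SQL clause order requires GROUP BY first

Fix: Reorder: SELECT … FROM … GROUP BY … ORDER BY …

Corrected query:
SELECT major, AVG(gpa) AS a FROM students GROUP BY major ORDER BY a

Result:
major     | a   
----------+-----
Art       | 2.55
Biology   | 3.56
Chemistry | 3.67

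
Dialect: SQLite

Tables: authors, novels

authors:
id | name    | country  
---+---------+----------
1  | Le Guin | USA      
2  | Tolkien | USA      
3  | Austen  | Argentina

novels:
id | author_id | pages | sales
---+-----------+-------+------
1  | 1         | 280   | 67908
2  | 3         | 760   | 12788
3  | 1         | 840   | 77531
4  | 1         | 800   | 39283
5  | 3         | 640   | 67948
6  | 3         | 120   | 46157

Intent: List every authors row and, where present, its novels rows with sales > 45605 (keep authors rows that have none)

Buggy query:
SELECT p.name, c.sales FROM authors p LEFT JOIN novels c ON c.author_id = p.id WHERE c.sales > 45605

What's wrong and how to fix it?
Bug: A WHERE condition on the right-hand table after LEFT JOIN drops unmatched parents

Fix: Move the right-table condition into the ON clause so unmatched parents are kept

Corrected query:
SELECT p.name, c.sales FROM authors p LEFT JOIN novels c ON c.author_id = p.id AND c.sales > 45605

Result:
name    | sales
--------+------
Le Guin | 67908
Le Guin | 77531
Tolkien | NULL 
Austen  | 46157
Austen  | 67948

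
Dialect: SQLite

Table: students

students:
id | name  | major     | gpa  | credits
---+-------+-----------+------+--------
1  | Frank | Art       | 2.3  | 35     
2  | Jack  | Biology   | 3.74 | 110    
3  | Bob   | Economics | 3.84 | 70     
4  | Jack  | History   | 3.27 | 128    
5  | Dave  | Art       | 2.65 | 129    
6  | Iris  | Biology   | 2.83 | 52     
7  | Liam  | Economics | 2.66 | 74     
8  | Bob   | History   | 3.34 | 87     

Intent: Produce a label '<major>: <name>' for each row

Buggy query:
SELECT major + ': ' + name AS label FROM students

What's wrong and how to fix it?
Bug: '+' is numeric addition; on text columns SQLite converts them to 0 instead of concatenating

Fix: Replace + with || to concatenate text

Corrected query:
SELECT major || ': ' || name AS label FROM students

Result:
label          
---------------
Art: Frank     
Biology: Jack  
Economics: Bob 
History: Jack  
Art: Dave      
Biology: Iris  
Economics: Liam
History: Bob   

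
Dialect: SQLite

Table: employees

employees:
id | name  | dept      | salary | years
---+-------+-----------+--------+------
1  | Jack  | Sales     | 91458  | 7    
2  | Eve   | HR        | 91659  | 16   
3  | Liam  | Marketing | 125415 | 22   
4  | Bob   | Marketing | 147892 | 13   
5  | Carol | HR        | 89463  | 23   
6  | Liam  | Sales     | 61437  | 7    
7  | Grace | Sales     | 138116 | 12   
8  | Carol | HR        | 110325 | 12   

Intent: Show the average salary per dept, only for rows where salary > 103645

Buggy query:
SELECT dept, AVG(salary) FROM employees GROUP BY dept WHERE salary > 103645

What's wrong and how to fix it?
Bug: Row-level WHERE must come before GROUP BY in the clause order

Fix: Move the WHERE clause before GROUP BY

Corrected query:
SELECT dept, AVG(salary) FROM employees WHERE salary > 103645 GROUP BY dept

Result:
dept      | AVG(salary)
----------+------------
HR        | 110325     
Marketing | 136653.5   
Sales     | 138116     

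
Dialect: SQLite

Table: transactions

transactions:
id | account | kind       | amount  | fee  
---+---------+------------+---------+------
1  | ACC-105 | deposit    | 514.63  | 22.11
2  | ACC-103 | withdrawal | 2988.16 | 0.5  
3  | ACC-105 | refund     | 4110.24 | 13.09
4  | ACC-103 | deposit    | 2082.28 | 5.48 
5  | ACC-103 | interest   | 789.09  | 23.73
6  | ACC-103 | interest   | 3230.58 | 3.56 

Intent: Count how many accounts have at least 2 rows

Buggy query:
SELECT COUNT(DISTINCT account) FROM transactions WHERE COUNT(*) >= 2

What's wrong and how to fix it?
Bug: WHERE filters individual rows, not groups, so a group-level COUNT is invalid there

Fix: Group first with HAVING COUNT(*) >= 2, then COUNT the resulting groups

Corrected query:
SELECT COUNT(*) FROM (SELECT account FROM transactions GROUP BY account HAVING COUNT(*) >= 2)

Result:
COUNT(*)
--------
2       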